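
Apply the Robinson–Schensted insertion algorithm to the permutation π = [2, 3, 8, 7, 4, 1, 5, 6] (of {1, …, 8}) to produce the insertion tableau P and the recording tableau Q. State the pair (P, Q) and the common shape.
P = [1, 3, 4, 5, 6] / [2] / [7] / [8];  Q = [1, 2, 3, 7, 8] / [4] / [5] / [6];  common shape = (5, 1, 1, 1)

Row-insert the values π_1, π_2, … into P one at a time, bumping the leftmost entry strictly greater than the inserted value down to the next row. The recording tableau Q records, in position (i, j), the step at which that cell was added to P.
  Insert 2 (step 1): P = [2];  Q = [1]
  Insert 3 (step 2): P = [2, 3];  Q = [1, 2]
  Insert 8 (step 3): P = [2, 3, 8];  Q = [1, 2, 3]
  Insert 7 (step 4): P = [2, 3, 7] / [8];  Q = [1, 2, 3] / [4]
  Insert 4 (step 5): P = [2, 3, 4] / [7] / [8];  Q = [1, 2, 3] / [4] / [5]
  Insert 1 (step 6): P = [1, 3, 4] / [2] / [7] / [8];  Q = [1, 2, 3] / [4] / [5] / [6]
  Insert 5 (step 7): P = [1, 3, 4, 5] / [2] / [7] / [8];  Q = [1, 2, 3, 7] / [4] / [5] / [6]
  Insert 6 (step 8): P = [1, 3, 4, 5, 6] / [2] / [7] / [8];  Q = [1, 2, 3, 7, 8] / [4] / [5] / [6]
Final shape: (5, 1, 1, 1).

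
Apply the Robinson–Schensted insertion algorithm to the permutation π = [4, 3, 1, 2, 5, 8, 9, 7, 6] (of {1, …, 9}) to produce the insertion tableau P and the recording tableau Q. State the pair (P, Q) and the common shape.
P = [1, 2, 5, 6, 9] / [3, 7] / [4, 8];  Q = [1, 4, 5, 6, 7] / [2, 8] / [3, 9];  common shape = (5, 2, 2)

Row-insert the values π_1, π_2, … into P one at a time, bumping the leftmost entry strictly greater than the inserted value down to the next row. The recording tableau Q records, in position (i, j), the step at which that cell was added to P.
  Insert 4 (step 1): P = [4];  Q = [1]
  Insert 3 (step 2): P = [3] / [4];  Q = [1] / [2]
  Insert 1 (step 3): P = [1] / [3] / [4];  Q = [1] / [2] / [3]
  Insert 2 (step 4): P = [1, 2] / [3] / [4];  Q = [1, 4] / [2] / [3]
  Insert 5 (step 5): P = [1, 2, 5] / [3] / [4];  Q = [1, 4, 5] / [2] / [3]
  Insert 8 (step 6): P = [1, 2, 5, 8] / [3] / [4];  Q = [1, 4, 5, 6] / [2] / [3]
  Insert 9 (step 7): P = [1, 2, 5, 8, 9] / [3] / [4];  Q = [1, 4, 5, 6, 7] / [2] / [3]
  Insert 7 (step 8): P = [1, 2, 5, 7, 9] / [3, 8] / [4];  Q = [1, 4, 5, 6, 7] / [2, 8] / [3]
  Insert 6 (step 9): P = [1, 2, 5, 6, 9] / [3, 7] / [4, 8];  Q = [1, 4, 5, 6, 7] / [2, 8] / [3, 9]
Final shape: (5, 2, 2).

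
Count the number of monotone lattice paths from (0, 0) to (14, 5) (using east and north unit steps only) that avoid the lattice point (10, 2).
Number of paths = 9318

Total paths from (0, 0) to (14, 5): C(19, 14) = 11628. Paths through (10, 2): (paths (0, 0) → (10, 2)) × (paths (10, 2) → (14, 5)) = C(12, 10) · C(7, 4) = 66 · 35 = 2310. Avoidance count = 11628 − 2310 = 9318.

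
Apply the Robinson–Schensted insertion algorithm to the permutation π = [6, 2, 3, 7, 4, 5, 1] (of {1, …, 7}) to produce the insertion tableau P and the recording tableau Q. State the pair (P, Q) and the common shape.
P = [1, 3, 4, 5] / [2, 7] / [6];  Q = [1, 3, 4, 6] / [2, 5] / [7];  common shape = (4, 2, 1)

Row-insert the values π_1, π_2, … into P one at a time, bumping the leftmost entry strictly greater than the inserted value down to the next row. The recording tableau Q records, in position (i, j), the step at which that cell was added to P.
  Insert 6 (step 1): P = [6];  Q = [1]
  Insert 2 (step 2): P = [2] / [6];  Q = [1] / [2]
  Insert 3 (step 3): P = [2, 3] / [6];  Q = [1, 3] / [2]
  Insert 7 (step 4): P = [2, 3, 7] / [6];  Q = [1, 3, 4] / [2]
  Insert 4 (step 5): P = [2, 3, 4] / [6, 7];  Q = [1, 3, 4] / [2, 5]
  Insert 5 (step 6): P = [2, 3, 4, 5] / [6, 7];  Q = [1, 3, 4, 6] / [2, 5]
  Insert 1 (step 7): P = [1, 3, 4, 5] / [2, 7] / [6];  Q = [1, 3, 4, 6] / [2, 5] / [7]
Final shape: (4, 2, 1).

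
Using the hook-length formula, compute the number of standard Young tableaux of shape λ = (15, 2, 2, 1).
# SYT of shape (15, 2, 2, 1) = 56525

Hook-length formula: f^λ = n! / Π hook(c), product over all cells c of the Young diagram. For λ = (15, 2, 2, 1), n = 20 boxes. Hook lengths by row (left-to-right, top-to-bottom): [18, 16, 13, 12, 11, 10, 9, 8, 7, 6, 5, 4, 3, 2, 1]; [4, 2]; [3, 1]; [1]. Product of hooks = 43041167769600. So f^λ = 20! / 43041167769600 = 2432902008176640000 / 43041167769600 = 56525.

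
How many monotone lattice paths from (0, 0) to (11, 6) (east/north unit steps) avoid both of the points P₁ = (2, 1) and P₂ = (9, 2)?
Number of paths = 5905

Inclusion–exclusion. Total paths: C(17, 11) = 12376. Through P₁: C(3, 2)·C(14, 9) = 6006. Through P₂: C(11, 9)·C(6, 2) = 825. Since P₁ is strictly southwest of P₂, a monotone path through both must visit P₁ then P₂; paths through both = C(3, 2)·C(8, 7)·C(6, 2) = 360. Avoid both = 12376 − 6006 − 825 + 360 = 5905.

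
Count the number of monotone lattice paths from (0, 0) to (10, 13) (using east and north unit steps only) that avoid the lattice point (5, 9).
Number of paths = 891814

Total paths from (0, 0) to (10, 13): C(23, 10) = 1144066. Paths through (5, 9): (paths (0, 0) → (5, 9)) × (paths (5, 9) → (10, 13)) = C(14, 5) · C(9, 5) = 2002 · 126 = 252252. Avoidance count = 1144066 − 252252 = 891814.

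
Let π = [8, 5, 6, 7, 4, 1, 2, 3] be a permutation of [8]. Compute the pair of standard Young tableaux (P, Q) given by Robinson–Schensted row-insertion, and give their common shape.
P = [1, 2, 3] / [4, 6, 7] / [5] / [8];  Q = [1, 3, 4] / [2, 7, 8] / [5] / [6];  common shape = (3, 3, 1, 1)

Row-insert the values π_1, π_2, … into P one at a time, bumping the leftmost entry strictly greater than the inserted value down to the next row. The recording tableau Q records, in position (i, j), the step at which that cell was added to P.
  Insert 8 (step 1): P = [8];  Q = [1]
  Insert 5 (step 2): P = [5] / [8];  Q = [1] / [2]
  Insert 6 (step 3): P = [5, 6] / [8];  Q = [1, 3] / [2]
  Insert 7 (step 4): P = [5, 6, 7] / [8];  Q = [1, 3, 4] / [2]
  Insert 4 (step 5): P = [4, 6, 7] / [5] / [8];  Q = [1, 3, 4] / [2] / [5]
  Insert 1 (step 6): P = [1, 6, 7] / [4] / [5] / [8];  Q = [1, 3, 4] / [2] / [5] / [6]
  Insert 2 (step 7): P = [1, 2, 7] / [4, 6] / [5] / [8];  Q = [1, 3, 4] / [2, 7] / [5] / [6]
  Insert 3 (step 8): P = [1, 2, 3] / [4, 6, 7] / [5] / [8];  Q = [1, 3, 4] / [2, 7, 8] / [5] / [6]
Final shape: (3, 3, 1, 1).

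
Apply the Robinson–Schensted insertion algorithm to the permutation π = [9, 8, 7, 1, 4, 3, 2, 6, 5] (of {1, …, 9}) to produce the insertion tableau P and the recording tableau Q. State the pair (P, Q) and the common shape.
P = [1, 2, 5] / [3, 6] / [4] / [7] / [8] / [9];  Q = [1, 5, 8] / [2, 9] / [3] / [4] / [6] / [7];  common shape = (3, 2, 1, 1, 1, 1)

Row-insert the values π_1, π_2, … into P one at a time, bumping the leftmost entry strictly greater than the inserted value down to the next row. The recording tableau Q records, in position (i, j), the step at which that cell was added to P.
  Insert 9 (step 1): P = [9];  Q = [1]
  Insert 8 (step 2): P = [8] / [9];  Q = [1] / [2]
  Insert 7 (step 3): P = [7] / [8] / [9];  Q = [1] / [2] / [3]
  Insert 1 (step 4): P = [1] / [7] / [8] / [9];  Q = [1] / [2] / [3] / [4]
  Insert 4 (step 5): P = [1, 4] / [7] / [8] / [9];  Q = [1, 5] / [2] / [3] / [4]
  Insert 3 (step 6): P = [1, 3] / [4] / [7] / [8] / [9];  Q = [1, 5] / [2] / [3] / [4] / [6]
  Insert 2 (step 7): P = [1, 2] / [3] / [4] / [7] / [8] / [9];  Q = [1, 5] / [2] / [3] / [4] / [6] / [7]
  Insert 6 (step 8): P = [1, 2, 6] / [3] / [4] / [7] / [8] / [9];  Q = [1, 5, 8] / [2] / [3] / [4] / [6] / [7]
  Insert 5 (step 9): P = [1, 2, 5] / [3, 6] / [4] / [7] / [8] / [9];  Q = [1, 5, 8] / [2, 9] / [3] / [4] / [6] / [7]
Final shape: (3, 2, 1, 1, 1, 1).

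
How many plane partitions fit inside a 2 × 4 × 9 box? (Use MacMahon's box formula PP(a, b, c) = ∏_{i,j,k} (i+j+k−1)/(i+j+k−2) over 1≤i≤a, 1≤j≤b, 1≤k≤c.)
PP(2, 4, 9) = 143143

Evaluate the triple product over i = 1..2, j = 1..4, k = 1..9. The factors are (2/1) · (3/2) · (4/3) · (5/4) · (6/5) · (7/6) · (8/7) · (9/8) · … (72 factors total). The numerators and denominators telescope so the product is an integer; carrying out the multiplication exactly gives PP(2, 4, 9) = 143143.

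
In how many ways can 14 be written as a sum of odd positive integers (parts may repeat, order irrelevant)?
p_odd(14) = 22

Partitions of 14 using only odd parts 1, 3, 5, …: 13+1, 11+3, 11+1+1+1, 9+5, 9+3+1+1, 9+1+1+1+1+1, 7+7, 7+5+1+1, 7+3+3+1, 7+3+1+1+1+1, 7+1+1+1+1+1+1+1, 5+5+3+1, 5+5+1+1+1+1, 5+3+3+3, 5+3+3+1+1+1, 5+3+1+1+1+1+1+1, 5+1+1+1+1+1+1+1+1+1, 3+3+3+3+1+1, 3+3+3+1+1+1+1+1, 3+3+1+1+1+1+1+1+1+1, 3+1+1+1+1+1+1+1+1+1+1+1, 1+1+1+1+1+1+1+1+1+1+1+1+1+1. There are 22. (Euler: this equals q(14), the number of distinct-part partitions.)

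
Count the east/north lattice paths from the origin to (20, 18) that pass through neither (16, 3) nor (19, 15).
Number of paths = 26152138266

Inclusion–exclusion. Total paths: C(38, 20) = 33578000610. Through P₁: C(19, 16)·C(19, 4) = 3755844. Through P₂: C(34, 19)·C(4, 1) = 7423870080. Since P₁ is strictly southwest of P₂, a monotone path through both must visit P₁ then P₂; paths through both = C(19, 16)·C(15, 3)·C(4, 1) = 1763580. Avoid both = 33578000610 − 3755844 − 7423870080 + 1763580 = 26152138266.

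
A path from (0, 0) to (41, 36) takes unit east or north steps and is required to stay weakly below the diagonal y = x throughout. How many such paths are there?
Number of paths = 1666686537721857099910

By the reflection principle (André's argument), the number of monotone paths to (41, 36) with n ≤ m that never go above y = x is C(77, 41) − C(77, 42) = 11666805764052999699370 − 10000119226331142599460 = 1666686537721857099910.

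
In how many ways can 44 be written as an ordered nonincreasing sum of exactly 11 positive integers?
p(44, 11 parts) = 6751

Partitions of n into exactly k parts are in bijection with partitions of n − k into at most k parts (subtract 1 from each part). So p(44, exactly 11) = p(33, parts ≤ 11). Computing via the recurrence p(m, j) = p(m, j−1) + p(m−j, j) gives 6751.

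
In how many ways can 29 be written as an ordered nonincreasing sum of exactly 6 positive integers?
p(29, 6 parts) = 454

Partitions of n into exactly k parts are in bijection with partitions of n − k into at most k parts (subtract 1 from each part). So p(29, exactly 6) = p(23, parts ≤ 6). Computing via the recurrence p(m, j) = p(m, j−1) + p(m−j, j) gives 454.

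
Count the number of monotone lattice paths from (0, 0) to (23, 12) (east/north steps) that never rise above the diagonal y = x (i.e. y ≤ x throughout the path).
Number of paths = 417225900

By the reflection principle (André's argument), the number of monotone paths to (23, 12) with n ≤ m that never go above y = x is C(35, 23) − C(35, 24) = 834451800 − 417225900 = 417225900.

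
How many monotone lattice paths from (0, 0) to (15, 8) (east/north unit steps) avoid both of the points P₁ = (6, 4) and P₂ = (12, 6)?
Number of paths = 213324

Inclusion–exclusion. Total paths: C(23, 15) = 490314. Through P₁: C(10, 6)·C(13, 9) = 150150. Through P₂: C(18, 12)·C(5, 3) = 185640. Since P₁ is strictly southwest of P₂, a monotone path through both must visit P₁ then P₂; paths through both = C(10, 6)·C(8, 6)·C(5, 3) = 58800. Avoid both = 490314 − 150150 − 185640 + 58800 = 213324.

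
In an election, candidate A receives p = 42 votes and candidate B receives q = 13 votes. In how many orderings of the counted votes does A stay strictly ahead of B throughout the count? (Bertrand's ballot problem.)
Strict-lead orderings = 765169213410

Total orderings of the 55 votes with 42 for A: C(55, 42) = 1451182990950. By the Bertrand ballot formula (Cycle Lemma / reflection principle), the number of orderings in which A is strictly ahead of B throughout is (p − q)/(p + q) · C(p + q, p) = (42 − 13)/(42 + 13) · 1451182990950 = 765169213410.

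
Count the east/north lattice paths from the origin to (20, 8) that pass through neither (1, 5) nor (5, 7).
Number of paths = 3087633

Inclusion–exclusion. Total paths: C(28, 20) = 3108105. Through P₁: C(6, 1)·C(22, 19) = 9240. Through P₂: C(12, 5)·C(16, 15) = 12672. Since P₁ is strictly southwest of P₂, a monotone path through both must visit P₁ then P₂; paths through both = C(6, 1)·C(6, 4)·C(16, 15) = 1440. Avoid both = 3108105 − 9240 − 12672 + 1440 = 3087633.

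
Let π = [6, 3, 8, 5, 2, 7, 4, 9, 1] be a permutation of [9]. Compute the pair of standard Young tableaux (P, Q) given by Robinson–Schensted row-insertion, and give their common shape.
P = [1, 4, 7, 9] / [2, 5] / [3, 8] / [6];  Q = [1, 3, 6, 8] / [2, 4] / [5, 7] / [9];  common shape = (4, 2, 2, 1)

Row-insert the values π_1, π_2, … into P one at a time, bumping the leftmost entry strictly greater than the inserted value down to the next row. The recording tableau Q records, in position (i, j), the step at which that cell was added to P.
  Insert 6 (step 1): P = [6];  Q = [1]
  Insert 3 (step 2): P = [3] / [6];  Q = [1] / [2]
  Insert 8 (step 3): P = [3, 8] / [6];  Q = [1, 3] / [2]
  Insert 5 (step 4): P = [3, 5] / [6, 8];  Q = [1, 3] / [2, 4]
  Insert 2 (step 5): P = [2, 5] / [3, 8] / [6];  Q = [1, 3] / [2, 4] / [5]
  Insert 7 (step 6): P = [2, 5, 7] / [3, 8] / [6];  Q = [1, 3, 6] / [2, 4] / [5]
  Insert 4 (step 7): P = [2, 4, 7] / [3, 5] / [6, 8];  Q = [1, 3, 6] / [2, 4] / [5, 7]
  Insert 9 (step 8): P = [2, 4, 7, 9] / [3, 5] / [6, 8];  Q = [1, 3, 6, 8] / [2, 4] / [5, 7]
  Insert 1 (step 9): P = [1, 4, 7, 9] / [2, 5] / [3, 8] / [6];  Q = [1, 3, 6, 8] / [2, 4] / [5, 7] / [9]
Final shape: (4, 2, 2, 1).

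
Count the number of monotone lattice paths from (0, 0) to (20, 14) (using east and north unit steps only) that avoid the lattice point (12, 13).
Number of paths = 1345172940

Total paths from (0, 0) to (20, 14): C(34, 20) = 1391975640. Paths through (12, 13): (paths (0, 0) → (12, 13)) × (paths (12, 13) → (20, 14)) = C(25, 12) · C(9, 8) = 5200300 · 9 = 46802700. Avoidance count = 1391975640 − 46802700 = 1345172940.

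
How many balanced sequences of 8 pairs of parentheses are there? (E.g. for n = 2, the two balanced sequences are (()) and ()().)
C_8 = 1430

These balanced parentheses are counted by the Catalan number C_n = (1/(n + 1)) · C(2n, n). For n = 8: C_8 = (1/9) · C(16, 8) = 12870/9 = 1430.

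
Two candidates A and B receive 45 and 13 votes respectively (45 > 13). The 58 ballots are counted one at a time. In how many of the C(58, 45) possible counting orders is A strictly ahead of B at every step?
Strict-lead orderings = 1741010517120

Total orderings of the 58 votes with 45 for A: C(58, 45) = 3155581562280. By the Bertrand ballot formula (Cycle Lemma / reflection principle), the number of orderings in which A is strictly ahead of B throughout is (p − q)/(p + q) · C(p + q, p) = (45 − 13)/(45 + 13) · 3155581562280 = 1741010517120.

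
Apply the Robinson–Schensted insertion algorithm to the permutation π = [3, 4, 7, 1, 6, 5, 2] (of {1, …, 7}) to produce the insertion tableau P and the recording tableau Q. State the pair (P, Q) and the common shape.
P = [1, 2, 5] / [3, 4] / [6] / [7];  Q = [1, 2, 3] / [4, 5] / [6] / [7];  common shape = (3, 2, 1, 1)

Row-insert the values π_1, π_2, … into P one at a time, bumping the leftmost entry strictly greater than the inserted value down to the next row. The recording tableau Q records, in position (i, j), the step at which that cell was added to P.
  Insert 3 (step 1): P = [3];  Q = [1]
  Insert 4 (step 2): P = [3, 4];  Q = [1, 2]
  Insert 7 (step 3): P = [3, 4, 7];  Q = [1, 2, 3]
  Insert 1 (step 4): P = [1, 4, 7] / [3];  Q = [1, 2, 3] / [4]
  Insert 6 (step 5): P = [1, 4, 6] / [3, 7];  Q = [1, 2, 3] / [4, 5]
  Insert 5 (step 6): P = [1, 4, 5] / [3, 6] / [7];  Q = [1, 2, 3] / [4, 5] / [6]
  Insert 2 (step 7): P = [1, 2, 5] / [3, 4] / [6] / [7];  Q = [1, 2, 3] / [4, 5] / [6] / [7]
Final shape: (3, 2, 1, 1).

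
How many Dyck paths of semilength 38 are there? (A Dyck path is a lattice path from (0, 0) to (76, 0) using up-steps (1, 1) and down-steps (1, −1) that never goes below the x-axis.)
C_38 = 176733862787006701400

These Dyck paths are counted by the Catalan number C_n = (1/(n + 1)) · C(2n, n). For n = 38: C_38 = (1/39) · C(76, 38) = 6892620648693261354600/39 = 176733862787006701400.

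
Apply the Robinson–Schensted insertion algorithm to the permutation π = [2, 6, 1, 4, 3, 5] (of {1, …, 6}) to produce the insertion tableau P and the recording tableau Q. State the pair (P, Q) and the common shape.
P = [1, 3, 5] / [2, 4] / [6];  Q = [1, 2, 6] / [3, 4] / [5];  common shape = (3, 2, 1)

Row-insert the values π_1, π_2, … into P one at a time, bumping the leftmost entry strictly greater than the inserted value down to the next row. The recording tableau Q records, in position (i, j), the step at which that cell was added to P.
  Insert 2 (step 1): P = [2];  Q = [1]
  Insert 6 (step 2): P = [2, 6];  Q = [1, 2]
  Insert 1 (step 3): P = [1, 6] / [2];  Q = [1, 2] / [3]
  Insert 4 (step 4): P = [1, 4] / [2, 6];  Q = [1, 2] / [3, 4]
  Insert 3 (step 5): P = [1, 3] / [2, 4] / [6];  Q = [1, 2] / [3, 4] / [5]
  Insert 5 (step 6): P = [1, 3, 5] / [2, 4] / [6];  Q = [1, 2, 6] / [3, 4] / [5]
Final shape: (3, 2, 1).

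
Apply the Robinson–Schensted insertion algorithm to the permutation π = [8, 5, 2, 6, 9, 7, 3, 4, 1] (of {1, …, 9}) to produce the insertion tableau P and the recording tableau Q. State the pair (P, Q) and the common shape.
P = [1, 3, 4] / [2, 6, 7] / [5, 9] / [8];  Q = [1, 4, 5] / [2, 6, 8] / [3, 7] / [9];  common shape = (3, 3, 2, 1)

Row-insert the values π_1, π_2, … into P one at a time, bumping the leftmost entry strictly greater than the inserted value down to the next row. The recording tableau Q records, in position (i, j), the step at which that cell was added to P.
  Insert 8 (step 1): P = [8];  Q = [1]
  Insert 5 (step 2): P = [5] / [8];  Q = [1] / [2]
  Insert 2 (step 3): P = [2] / [5] / [8];  Q = [1] / [2] / [3]
  Insert 6 (step 4): P = [2, 6] / [5] / [8];  Q = [1, 4] / [2] / [3]
  Insert 9 (step 5): P = [2, 6, 9] / [5] / [8];  Q = [1, 4, 5] / [2] / [3]
  Insert 7 (step 6): P = [2, 6, 7] / [5, 9] / [8];  Q = [1, 4, 5] / [2, 6] / [3]
  Insert 3 (step 7): P = [2, 3, 7] / [5, 6] / [8, 9];  Q = [1, 4, 5] / [2, 6] / [3, 7]
  Insert 4 (step 8): P = [2, 3, 4] / [5, 6, 7] / [8, 9];  Q = [1, 4, 5] / [2, 6, 8] / [3, 7]
  Insert 1 (step 9): P = [1, 3, 4] / [2, 6, 7] / [5, 9] / [8];  Q = [1, 4, 5] / [2, 6, 8] / [3, 7] / [9]
Final shape: (3, 3, 2, 1).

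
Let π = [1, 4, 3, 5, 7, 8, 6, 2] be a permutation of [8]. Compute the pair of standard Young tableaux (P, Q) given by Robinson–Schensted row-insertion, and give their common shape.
P = [1, 2, 5, 6, 8] / [3, 7] / [4];  Q = [1, 2, 4, 5, 6] / [3, 7] / [8];  common shape = (5, 2, 1)

Row-insert the values π_1, π_2, … into P one at a time, bumping the leftmost entry strictly greater than the inserted value down to the next row. The recording tableau Q records, in position (i, j), the step at which that cell was added to P.
  Insert 1 (step 1): P = [1];  Q = [1]
  Insert 4 (step 2): P = [1, 4];  Q = [1, 2]
  Insert 3 (step 3): P = [1, 3] / [4];  Q = [1, 2] / [3]
  Insert 5 (step 4): P = [1, 3, 5] / [4];  Q = [1, 2, 4] / [3]
  Insert 7 (step 5): P = [1, 3, 5, 7] / [4];  Q = [1, 2, 4, 5] / [3]
  Insert 8 (step 6): P = [1, 3, 5, 7, 8] / [4];  Q = [1, 2, 4, 5, 6] / [3]
  Insert 6 (step 7): P = [1, 3, 5, 6, 8] / [4, 7];  Q = [1, 2, 4, 5, 6] / [3, 7]
  Insert 2 (step 8): P = [1, 2, 5, 6, 8] / [3, 7] / [4];  Q = [1, 2, 4, 5, 6] / [3, 7] / [8]
Final shape: (5, 2, 1).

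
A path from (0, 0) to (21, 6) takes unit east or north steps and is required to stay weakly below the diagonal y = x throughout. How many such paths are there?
Number of paths = 215280

By the reflection principle (André's argument), the number of monotone paths to (21, 6) with n ≤ m that never go above y = x is C(27, 21) − C(27, 22) = 296010 − 80730 = 215280.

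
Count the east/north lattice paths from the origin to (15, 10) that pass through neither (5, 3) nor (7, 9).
Number of paths = 2090824

Inclusion–exclusion. Total paths: C(25, 15) = 3268760. Through P₁: C(8, 5)·C(17, 10) = 1089088. Through P₂: C(16, 7)·C(9, 8) = 102960. Since P₁ is strictly southwest of P₂, a monotone path through both must visit P₁ then P₂; paths through both = C(8, 5)·C(8, 2)·C(9, 8) = 14112. Avoid both = 3268760 − 1089088 − 102960 + 14112 = 2090824.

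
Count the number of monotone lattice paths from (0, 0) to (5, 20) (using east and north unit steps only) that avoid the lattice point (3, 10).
Number of paths = 34254

Total paths from (0, 0) to (5, 20): C(25, 5) = 53130. Paths through (3, 10): (paths (0, 0) → (3, 10)) × (paths (3, 10) → (5, 20)) = C(13, 3) · C(12, 2) = 286 · 66 = 18876. Avoidance count = 53130 − 18876 = 34254.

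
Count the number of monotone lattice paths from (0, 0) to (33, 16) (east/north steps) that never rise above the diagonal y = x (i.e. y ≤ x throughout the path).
Number of paths = 1772528290407

By the reflection principle (André's argument), the number of monotone paths to (33, 16) with n ≤ m that never go above y = x is C(49, 33) − C(49, 34) = 3348108992991 − 1575580702584 = 1772528290407.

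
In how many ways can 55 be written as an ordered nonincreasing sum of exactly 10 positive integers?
p(55, 10 parts) = 33401

Partitions of n into exactly k parts are in bijection with partitions of n − k into at most k parts (subtract 1 from each part). So p(55, exactly 10) = p(45, parts ≤ 10). Computing via the recurrence p(m, j) = p(m, j−1) + p(m−j, j) gives 33401.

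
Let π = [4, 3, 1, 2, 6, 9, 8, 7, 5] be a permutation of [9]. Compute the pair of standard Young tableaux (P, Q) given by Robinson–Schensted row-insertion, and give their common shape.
P = [1, 2, 5, 7] / [3, 6] / [4, 8] / [9];  Q = [1, 4, 5, 6] / [2, 7] / [3, 8] / [9];  common shape = (4, 2, 2, 1)

Row-insert the values π_1, π_2, … into P one at a time, bumping the leftmost entry strictly greater than the inserted value down to the next row. The recording tableau Q records, in position (i, j), the step at which that cell was added to P.
  Insert 4 (step 1): P = [4];  Q = [1]
  Insert 3 (step 2): P = [3] / [4];  Q = [1] / [2]
  Insert 1 (step 3): P = [1] / [3] / [4];  Q = [1] / [2] / [3]
  Insert 2 (step 4): P = [1, 2] / [3] / [4];  Q = [1, 4] / [2] / [3]
  Insert 6 (step 5): P = [1, 2, 6] / [3] / [4];  Q = [1, 4, 5] / [2] / [3]
  Insert 9 (step 6): P = [1, 2, 6, 9] / [3] / [4];  Q = [1, 4, 5, 6] / [2] / [3]
  Insert 8 (step 7): P = [1, 2, 6, 8] / [3, 9] / [4];  Q = [1, 4, 5, 6] / [2, 7] / [3]
  Insert 7 (step 8): P = [1, 2, 6, 7] / [3, 8] / [4, 9];  Q = [1, 4, 5, 6] / [2, 7] / [3, 8]
  Insert 5 (step 9): P = [1, 2, 5, 7] / [3, 6] / [4, 8] / [9];  Q = [1, 4, 5, 6] / [2, 7] / [3, 8] / [9]
Final shape: (4, 2, 2, 1).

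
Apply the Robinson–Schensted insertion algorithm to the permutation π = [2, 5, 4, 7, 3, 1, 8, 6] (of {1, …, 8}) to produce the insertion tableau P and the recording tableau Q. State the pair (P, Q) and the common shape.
P = [1, 3, 6, 8] / [2, 7] / [4] / [5];  Q = [1, 2, 4, 7] / [3, 8] / [5] / [6];  common shape = (4, 2, 1, 1)

Row-insert the values π_1, π_2, … into P one at a time, bumping the leftmost entry strictly greater than the inserted value down to the next row. The recording tableau Q records, in position (i, j), the step at which that cell was added to P.
  Insert 2 (step 1): P = [2];  Q = [1]
  Insert 5 (step 2): P = [2, 5];  Q = [1, 2]
  Insert 4 (step 3): P = [2, 4] / [5];  Q = [1, 2] / [3]
  Insert 7 (step 4): P = [2, 4, 7] / [5];  Q = [1, 2, 4] / [3]
  Insert 3 (step 5): P = [2, 3, 7] / [4] / [5];  Q = [1, 2, 4] / [3] / [5]
  Insert 1 (step 6): P = [1, 3, 7] / [2] / [4] / [5];  Q = [1, 2, 4] / [3] / [5] / [6]
  Insert 8 (step 7): P = [1, 3, 7, 8] / [2] / [4] / [5];  Q = [1, 2, 4, 7] / [3] / [5] / [6]
  Insert 6 (step 8): P = [1, 3, 6, 8] / [2, 7] / [4] / [5];  Q = [1, 2, 4, 7] / [3, 8] / [5] / [6]
Final shape: (4, 2, 1, 1).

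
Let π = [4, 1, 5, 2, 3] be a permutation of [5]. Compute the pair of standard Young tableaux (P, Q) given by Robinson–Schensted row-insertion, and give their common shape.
P = [1, 2, 3] / [4, 5];  Q = [1, 3, 5] / [2, 4];  common shape = (3, 2)

Row-insert the values π_1, π_2, … into P one at a time, bumping the leftmost entry strictly greater than the inserted value down to the next row. The recording tableau Q records, in position (i, j), the step at which that cell was added to P.
  Insert 4 (step 1): P = [4];  Q = [1]
  Insert 1 (step 2): P = [1] / [4];  Q = [1] / [2]
  Insert 5 (step 3): P = [1, 5] / [4];  Q = [1, 3] / [2]
  Insert 2 (step 4): P = [1, 2] / [4, 5];  Q = [1, 3] / [2, 4]
  Insert 3 (step 5): P = [1, 2, 3] / [4, 5];  Q = [1, 3, 5] / [2, 4]
Final shape: (3, 2).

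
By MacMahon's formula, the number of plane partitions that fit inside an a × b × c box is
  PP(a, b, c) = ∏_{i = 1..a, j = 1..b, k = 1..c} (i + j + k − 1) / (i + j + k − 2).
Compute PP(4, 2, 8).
PP(4, 2, 8) = 70785

Evaluate the triple product over i = 1..4, j = 1..2, k = 1..8. The factors are (2/1) · (3/2) · (4/3) · (5/4) · (6/5) · (7/6) · (8/7) · (9/8) · … (64 factors total). The numerators and denominators telescope so the product is an integer; carrying out the multiplication exactly gives PP(4, 2, 8) = 70785.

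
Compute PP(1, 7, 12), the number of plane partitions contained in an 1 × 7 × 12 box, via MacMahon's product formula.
PP(1, 7, 12) = 50388

Evaluate the triple product over i = 1..1, j = 1..7, k = 1..12. The factors are (2/1) · (3/2) · (4/3) · (5/4) · (6/5) · (7/6) · (8/7) · (9/8) · … (84 factors total). The numerators and denominators telescope so the product is an integer; carrying out the multiplication exactly gives PP(1, 7, 12) = 50388.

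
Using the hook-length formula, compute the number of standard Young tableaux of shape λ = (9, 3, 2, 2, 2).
# SYT of shape (9, 3, 2, 2, 2) = 1649340

Hook-length formula: f^λ = n! / Π hook(c), product over all cells c of the Young diagram. For λ = (9, 3, 2, 2, 2), n = 18 boxes. Hook lengths by row (left-to-right, top-to-bottom): [13, 12, 8, 6, 5, 4, 3, 2, 1]; [6, 5, 1]; [4, 3]; [3, 2]; [2, 1]. Product of hooks = 3881779200. So f^λ = 18! / 3881779200 = 6402373705728000 / 3881779200 = 1649340.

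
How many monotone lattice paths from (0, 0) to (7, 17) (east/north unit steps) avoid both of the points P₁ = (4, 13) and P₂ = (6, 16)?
Number of paths = 161178

Inclusion–exclusion. Total paths: C(24, 7) = 346104. Through P₁: C(17, 4)·C(7, 3) = 83300. Through P₂: C(22, 6)·C(2, 1) = 149226. Since P₁ is strictly southwest of P₂, a monotone path through both must visit P₁ then P₂; paths through both = C(17, 4)·C(5, 2)·C(2, 1) = 47600. Avoid both = 346104 − 83300 − 149226 + 47600 = 161178.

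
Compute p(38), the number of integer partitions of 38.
p(38) = 26015

Compute p(n) via the recurrence p(n, m) = p(n, m−1) + p(n−m, m), where p(n, m) counts partitions of n with all parts ≤ m and p(n) = p(n, n). The base cases are p(0, m) = 1 and p(n, 0) = 0 for n > 0. Filling the table yields p(38) = 26015. (Euler's pentagonal recurrence is an alternative.)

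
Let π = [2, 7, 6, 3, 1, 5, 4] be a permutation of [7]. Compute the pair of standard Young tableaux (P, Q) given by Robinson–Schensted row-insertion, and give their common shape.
P = [1, 3, 4] / [2, 5] / [6] / [7];  Q = [1, 2, 6] / [3, 7] / [4] / [5];  common shape = (3, 2, 1, 1)

Row-insert the values π_1, π_2, … into P one at a time, bumping the leftmost entry strictly greater than the inserted value down to the next row. The recording tableau Q records, in position (i, j), the step at which that cell was added to P.
  Insert 2 (step 1): P = [2];  Q = [1]
  Insert 7 (step 2): P = [2, 7];  Q = [1, 2]
  Insert 6 (step 3): P = [2, 6] / [7];  Q = [1, 2] / [3]
  Insert 3 (step 4): P = [2, 3] / [6] / [7];  Q = [1, 2] / [3] / [4]
  Insert 1 (step 5): P = [1, 3] / [2] / [6] / [7];  Q = [1, 2] / [3] / [4] / [5]
  Insert 5 (step 6): P = [1, 3, 5] / [2] / [6] / [7];  Q = [1, 2, 6] / [3] / [4] / [5]
  Insert 4 (step 7): P = [1, 3, 4] / [2, 5] / [6] / [7];  Q = [1, 2, 6] / [3, 7] / [4] / [5]
Final shape: (3, 2, 1, 1).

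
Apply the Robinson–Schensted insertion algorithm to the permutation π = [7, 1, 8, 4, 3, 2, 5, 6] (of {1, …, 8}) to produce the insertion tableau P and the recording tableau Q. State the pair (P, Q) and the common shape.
P = [1, 2, 5, 6] / [3, 8] / [4] / [7];  Q = [1, 3, 7, 8] / [2, 4] / [5] / [6];  common shape = (4, 2, 1, 1)

Row-insert the values π_1, π_2, … into P one at a time, bumping the leftmost entry strictly greater than the inserted value down to the next row. The recording tableau Q records, in position (i, j), the step at which that cell was added to P.
  Insert 7 (step 1): P = [7];  Q = [1]
  Insert 1 (step 2): P = [1] / [7];  Q = [1] / [2]
  Insert 8 (step 3): P = [1, 8] / [7];  Q = [1, 3] / [2]
  Insert 4 (step 4): P = [1, 4] / [7, 8];  Q = [1, 3] / [2, 4]
  Insert 3 (step 5): P = [1, 3] / [4, 8] / [7];  Q = [1, 3] / [2, 4] / [5]
  Insert 2 (step 6): P = [1, 2] / [3, 8] / [4] / [7];  Q = [1, 3] / [2, 4] / [5] / [6]
  Insert 5 (step 7): P = [1, 2, 5] / [3, 8] / [4] / [7];  Q = [1, 3, 7] / [2, 4] / [5] / [6]
  Insert 6 (step 8): P = [1, 2, 5, 6] / [3, 8] / [4] / [7];  Q = [1, 3, 7, 8] / [2, 4] / [5] / [6]
Final shape: (4, 2, 1, 1).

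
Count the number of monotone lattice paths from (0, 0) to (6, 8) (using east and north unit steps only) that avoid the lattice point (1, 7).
Number of paths = 2955

Total paths from (0, 0) to (6, 8): C(14, 6) = 3003. Paths through (1, 7): (paths (0, 0) → (1, 7)) × (paths (1, 7) → (6, 8)) = C(8, 1) · C(6, 5) = 8 · 6 = 48. Avoidance count = 3003 − 48 = 2955.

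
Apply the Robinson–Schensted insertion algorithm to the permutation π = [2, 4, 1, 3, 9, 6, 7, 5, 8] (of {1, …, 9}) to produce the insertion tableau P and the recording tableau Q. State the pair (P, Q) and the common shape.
P = [1, 3, 5, 7, 8] / [2, 4, 6] / [9];  Q = [1, 2, 5, 7, 9] / [3, 4, 6] / [8];  common shape = (5, 3, 1)

Row-insert the values π_1, π_2, … into P one at a time, bumping the leftmost entry strictly greater than the inserted value down to the next row. The recording tableau Q records, in position (i, j), the step at which that cell was added to P.
  Insert 2 (step 1): P = [2];  Q = [1]
  Insert 4 (step 2): P = [2, 4];  Q = [1, 2]
  Insert 1 (step 3): P = [1, 4] / [2];  Q = [1, 2] / [3]
  Insert 3 (step 4): P = [1, 3] / [2, 4];  Q = [1, 2] / [3, 4]
  Insert 9 (step 5): P = [1, 3, 9] / [2, 4];  Q = [1, 2, 5] / [3, 4]
  Insert 6 (step 6): P = [1, 3, 6] / [2, 4, 9];  Q = [1, 2, 5] / [3, 4, 6]
  Insert 7 (step 7): P = [1, 3, 6, 7] / [2, 4, 9];  Q = [1, 2, 5, 7] / [3, 4, 6]
  Insert 5 (step 8): P = [1, 3, 5, 7] / [2, 4, 6] / [9];  Q = [1, 2, 5, 7] / [3, 4, 6] / [8]
  Insert 8 (step 9): P = [1, 3, 5, 7, 8] / [2, 4, 6] / [9];  Q = [1, 2, 5, 7, 9] / [3, 4, 6] / [8]
Final shape: (5, 3, 1).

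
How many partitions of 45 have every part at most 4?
p(45, parts ≤ 4) = 864

Use the recurrence p(n, m) = p(n, m−1) + p(n−m, m): either the largest part is < m (count p(n, m−1)) or the largest part is exactly m (remove one copy of m, count p(n−m, m)). With p(0, ·) = 1 this gives p(45, parts ≤ 4) = 864. (By conjugating Young diagrams, this also counts partitions of 45 into at most 4 parts.)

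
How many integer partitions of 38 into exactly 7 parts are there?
p(38, 7 parts) = 2093

Partitions of n into exactly k parts are in bijection with partitions of n − k into at most k parts (subtract 1 from each part). So p(38, exactly 7) = p(31, parts ≤ 7). Computing via the recurrence p(m, j) = p(m, j−1) + p(m−j, j) gives 2093.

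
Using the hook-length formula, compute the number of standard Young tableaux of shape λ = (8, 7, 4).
# SYT of shape (8, 7, 4) = 1662804

Hook-length formula: f^λ = n! / Π hook(c), product over all cells c of the Young diagram. For λ = (8, 7, 4), n = 19 boxes. Hook lengths by row (left-to-right, top-to-bottom): [10, 9, 8, 7, 5, 4, 3, 1]; [8, 7, 6, 5, 3, 2, 1]; [4, 3, 2, 1]. Product of hooks = 73156608000. So f^λ = 19! / 73156608000 = 121645100408832000 / 73156608000 = 1662804.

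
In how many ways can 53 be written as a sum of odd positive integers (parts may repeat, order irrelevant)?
p_odd(53) = 5120

Enumerate partitions using only odd parts via the recurrence o(n, m) = o(n, m−2) + o(n−m, m) over odd m, starting from the largest odd part ≤ n. This gives p_odd(53) = 5120. (Euler's theorem: equals the count of distinct-part partitions.)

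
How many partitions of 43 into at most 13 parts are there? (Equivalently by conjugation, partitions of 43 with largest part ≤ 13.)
p(43, parts ≤ 13) = 41269

Use the recurrence p(n, m) = p(n, m−1) + p(n−m, m): either the largest part is < m (count p(n, m−1)) or the largest part is exactly m (remove one copy of m, count p(n−m, m)). With p(0, ·) = 1 this gives p(43, parts ≤ 13) = 41269. (By conjugating Young diagrams, this also counts partitions of 43 into at most 13 parts.)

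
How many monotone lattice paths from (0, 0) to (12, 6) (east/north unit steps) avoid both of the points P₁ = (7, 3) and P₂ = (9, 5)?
Number of paths = 6716

Inclusion–exclusion. Total paths: C(18, 12) = 18564. Through P₁: C(10, 7)·C(8, 5) = 6720. Through P₂: C(14, 9)·C(4, 3) = 8008. Since P₁ is strictly southwest of P₂, a monotone path through both must visit P₁ then P₂; paths through both = C(10, 7)·C(4, 2)·C(4, 3) = 2880. Avoid both = 18564 − 6720 − 8008 + 2880 = 6716.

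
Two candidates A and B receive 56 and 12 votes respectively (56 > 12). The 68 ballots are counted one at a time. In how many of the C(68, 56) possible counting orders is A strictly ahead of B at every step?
Strict-lead orderings = 4711898932312

Total orderings of the 68 votes with 56 for A: C(68, 56) = 7282025622664. By the Bertrand ballot formula (Cycle Lemma / reflection principle), the number of orderings in which A is strictly ahead of B throughout is (p − q)/(p + q) · C(p + q, p) = (56 − 12)/(56 + 12) · 7282025622664 = 4711898932312.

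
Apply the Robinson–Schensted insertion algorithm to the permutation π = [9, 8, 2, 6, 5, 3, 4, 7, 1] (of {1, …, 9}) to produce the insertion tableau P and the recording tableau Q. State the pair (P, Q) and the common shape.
P = [1, 3, 4, 7] / [2] / [5] / [6] / [8] / [9];  Q = [1, 4, 7, 8] / [2] / [3] / [5] / [6] / [9];  common shape = (4, 1, 1, 1, 1, 1)

Row-insert the values π_1, π_2, … into P one at a time, bumping the leftmost entry strictly greater than the inserted value down to the next row. The recording tableau Q records, in position (i, j), the step at which that cell was added to P.
  Insert 9 (step 1): P = [9];  Q = [1]
  Insert 8 (step 2): P = [8] / [9];  Q = [1] / [2]
  Insert 2 (step 3): P = [2] / [8] / [9];  Q = [1] / [2] / [3]
  Insert 6 (step 4): P = [2, 6] / [8] / [9];  Q = [1, 4] / [2] / [3]
  Insert 5 (step 5): P = [2, 5] / [6] / [8] / [9];  Q = [1, 4] / [2] / [3] / [5]
  Insert 3 (step 6): P = [2, 3] / [5] / [6] / [8] / [9];  Q = [1, 4] / [2] / [3] / [5] / [6]
  Insert 4 (step 7): P = [2, 3, 4] / [5] / [6] / [8] / [9];  Q = [1, 4, 7] / [2] / [3] / [5] / [6]
  Insert 7 (step 8): P = [2, 3, 4, 7] / [5] / [6] / [8] / [9];  Q = [1, 4, 7, 8] / [2] / [3] / [5] / [6]
  Insert 1 (step 9): P = [1, 3, 4, 7] / [2] / [5] / [6] / [8] / [9];  Q = [1, 4, 7, 8] / [2] / [3] / [5] / [6] / [9]
Final shape: (4, 1, 1, 1, 1, 1).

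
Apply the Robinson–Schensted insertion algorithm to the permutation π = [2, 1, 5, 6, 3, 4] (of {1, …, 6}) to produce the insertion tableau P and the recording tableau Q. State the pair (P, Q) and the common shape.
P = [1, 3, 4] / [2, 5, 6];  Q = [1, 3, 4] / [2, 5, 6];  common shape = (3, 3)

Row-insert the values π_1, π_2, … into P one at a time, bumping the leftmost entry strictly greater than the inserted value down to the next row. The recording tableau Q records, in position (i, j), the step at which that cell was added to P.
  Insert 2 (step 1): P = [2];  Q = [1]
  Insert 1 (step 2): P = [1] / [2];  Q = [1] / [2]
  Insert 5 (step 3): P = [1, 5] / [2];  Q = [1, 3] / [2]
  Insert 6 (step 4): P = [1, 5, 6] / [2];  Q = [1, 3, 4] / [2]
  Insert 3 (step 5): P = [1, 3, 6] / [2, 5];  Q = [1, 3, 4] / [2, 5]
  Insert 4 (step 6): P = [1, 3, 4] / [2, 5, 6];  Q = [1, 3, 4] / [2, 5, 6]
Final shape: (3, 3).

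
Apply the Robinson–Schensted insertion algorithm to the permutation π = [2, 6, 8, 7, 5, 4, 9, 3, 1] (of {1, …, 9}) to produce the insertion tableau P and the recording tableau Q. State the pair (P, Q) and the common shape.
P = [1, 3, 7, 9] / [2] / [4] / [5] / [6] / [8];  Q = [1, 2, 3, 7] / [4] / [5] / [6] / [8] / [9];  common shape = (4, 1, 1, 1, 1, 1)

Row-insert the values π_1, π_2, … into P one at a time, bumping the leftmost entry strictly greater than the inserted value down to the next row. The recording tableau Q records, in position (i, j), the step at which that cell was added to P.
  Insert 2 (step 1): P = [2];  Q = [1]
  Insert 6 (step 2): P = [2, 6];  Q = [1, 2]
  Insert 8 (step 3): P = [2, 6, 8];  Q = [1, 2, 3]
  Insert 7 (step 4): P = [2, 6, 7] / [8];  Q = [1, 2, 3] / [4]
  Insert 5 (step 5): P = [2, 5, 7] / [6] / [8];  Q = [1, 2, 3] / [4] / [5]
  Insert 4 (step 6): P = [2, 4, 7] / [5] / [6] / [8];  Q = [1, 2, 3] / [4] / [5] / [6]
  Insert 9 (step 7): P = [2, 4, 7, 9] / [5] / [6] / [8];  Q = [1, 2, 3, 7] / [4] / [5] / [6]
  Insert 3 (step 8): P = [2, 3, 7, 9] / [4] / [5] / [6] / [8];  Q = [1, 2, 3, 7] / [4] / [5] / [6] / [8]
  Insert 1 (step 9): P = [1, 3, 7, 9] / [2] / [4] / [5] / [6] / [8];  Q = [1, 2, 3, 7] / [4] / [5] / [6] / [8] / [9]
Final shape: (4, 1, 1, 1, 1, 1).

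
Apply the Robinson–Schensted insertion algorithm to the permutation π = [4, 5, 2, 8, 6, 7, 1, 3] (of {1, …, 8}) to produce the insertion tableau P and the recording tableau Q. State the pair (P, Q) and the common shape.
P = [1, 3, 6, 7] / [2, 5] / [4, 8];  Q = [1, 2, 4, 6] / [3, 5] / [7, 8];  common shape = (4, 2, 2)

Row-insert the values π_1, π_2, … into P one at a time, bumping the leftmost entry strictly greater than the inserted value down to the next row. The recording tableau Q records, in position (i, j), the step at which that cell was added to P.
  Insert 4 (step 1): P = [4];  Q = [1]
  Insert 5 (step 2): P = [4, 5];  Q = [1, 2]
  Insert 2 (step 3): P = [2, 5] / [4];  Q = [1, 2] / [3]
  Insert 8 (step 4): P = [2, 5, 8] / [4];  Q = [1, 2, 4] / [3]
  Insert 6 (step 5): P = [2, 5, 6] / [4, 8];  Q = [1, 2, 4] / [3, 5]
  Insert 7 (step 6): P = [2, 5, 6, 7] / [4, 8];  Q = [1, 2, 4, 6] / [3, 5]
  Insert 1 (step 7): P = [1, 5, 6, 7] / [2, 8] / [4];  Q = [1, 2, 4, 6] / [3, 5] / [7]
  Insert 3 (step 8): P = [1, 3, 6, 7] / [2, 5] / [4, 8];  Q = [1, 2, 4, 6] / [3, 5] / [7, 8]
Final shape: (4, 2, 2).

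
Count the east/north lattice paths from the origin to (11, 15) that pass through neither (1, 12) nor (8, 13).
Number of paths = 5688582

Inclusion–exclusion. Total paths: C(26, 11) = 7726160. Through P₁: C(13, 1)·C(13, 10) = 3718. Through P₂: C(21, 8)·C(5, 3) = 2034900. Since P₁ is strictly southwest of P₂, a monotone path through both must visit P₁ then P₂; paths through both = C(13, 1)·C(8, 7)·C(5, 3) = 1040. Avoid both = 7726160 − 3718 − 2034900 + 1040 = 5688582.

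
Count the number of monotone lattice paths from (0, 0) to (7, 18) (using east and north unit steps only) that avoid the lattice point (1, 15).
Number of paths = 479356

Total paths from (0, 0) to (7, 18): C(25, 7) = 480700. Paths through (1, 15): (paths (0, 0) → (1, 15)) × (paths (1, 15) → (7, 18)) = C(16, 1) · C(9, 6) = 16 · 84 = 1344. Avoidance count = 480700 − 1344 = 479356.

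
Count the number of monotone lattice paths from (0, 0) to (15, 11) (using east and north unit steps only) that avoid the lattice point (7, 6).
Number of paths = 5517668

Total paths from (0, 0) to (15, 11): C(26, 15) = 7726160. Paths through (7, 6): (paths (0, 0) → (7, 6)) × (paths (7, 6) → (15, 11)) = C(13, 7) · C(13, 8) = 1716 · 1287 = 2208492. Avoidance count = 7726160 − 2208492 = 5517668.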